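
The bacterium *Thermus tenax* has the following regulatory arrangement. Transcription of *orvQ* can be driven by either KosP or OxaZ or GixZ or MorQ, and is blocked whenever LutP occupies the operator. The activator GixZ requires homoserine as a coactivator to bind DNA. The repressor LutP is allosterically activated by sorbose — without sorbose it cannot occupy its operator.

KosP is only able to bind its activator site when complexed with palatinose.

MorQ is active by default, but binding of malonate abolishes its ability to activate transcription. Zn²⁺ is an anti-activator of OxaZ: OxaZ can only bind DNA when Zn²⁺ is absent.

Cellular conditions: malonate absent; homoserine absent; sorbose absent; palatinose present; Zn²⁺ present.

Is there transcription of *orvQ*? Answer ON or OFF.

Sorbose is absent, so LutP is inactive.
Palatinose is present, so KosP is active.
Zn²⁺ is present, so OxaZ is inactive.
Homoserine is absent, so GixZ is inactive.
Malonate is absent, so MorQ is active.
Activator KosP is present, so *orvQ* is transcribed.

ON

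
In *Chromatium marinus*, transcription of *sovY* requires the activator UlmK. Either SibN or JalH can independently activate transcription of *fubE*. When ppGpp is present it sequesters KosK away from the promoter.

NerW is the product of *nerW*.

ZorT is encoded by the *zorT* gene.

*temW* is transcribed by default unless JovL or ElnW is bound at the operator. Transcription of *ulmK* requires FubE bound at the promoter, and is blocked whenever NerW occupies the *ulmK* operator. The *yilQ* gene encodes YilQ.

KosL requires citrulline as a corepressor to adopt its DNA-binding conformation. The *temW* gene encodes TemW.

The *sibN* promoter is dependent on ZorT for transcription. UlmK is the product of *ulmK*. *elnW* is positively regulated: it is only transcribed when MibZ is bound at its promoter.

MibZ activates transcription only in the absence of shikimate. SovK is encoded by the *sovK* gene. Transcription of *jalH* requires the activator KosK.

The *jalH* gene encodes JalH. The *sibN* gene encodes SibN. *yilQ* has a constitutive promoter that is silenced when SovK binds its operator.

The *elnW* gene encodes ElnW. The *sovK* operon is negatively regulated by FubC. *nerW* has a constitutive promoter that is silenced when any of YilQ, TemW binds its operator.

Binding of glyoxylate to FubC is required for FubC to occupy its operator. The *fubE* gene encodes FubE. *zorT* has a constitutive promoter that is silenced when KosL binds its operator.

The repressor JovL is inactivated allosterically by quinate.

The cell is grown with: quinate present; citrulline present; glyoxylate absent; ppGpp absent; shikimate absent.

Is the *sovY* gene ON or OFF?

OFF

Glyoxylate is absent, so FubC is inactive.
With no repressor bound, *sovK* is transcribed.
So SovK is produced and active.
With repressor SovK bound, *yilQ* is not transcribed.
So YilQ is not produced.
Quinate is present, so JovL is inactive.
Shikimate is absent, so MibZ is active.
No repressor is bound and MibZ is active, so *elnW* is transcribed.
So ElnW is produced and active.
With repressor ElnW bound, *temW* is not transcribed.
So TemW is not produced.
With no repressor bound, *nerW* is transcribed.
So NerW is produced and active.
Citrulline is present, so KosL is active.
With repressor KosL bound, *zorT* is not transcribed.
So ZorT is not produced.
Required activator ZorT is absent, so *sibN* is not transcribed.
So SibN is not produced.
ppGpp is absent, so KosK is active.
No repressor is bound and KosK is active, so *jalH* is transcribed.
So JalH is produced and active.
Activator JalH is present, so *fubE* is transcribed.
So FubE is produced and active.
With repressor NerW bound, *ulmK* is not transcribed.
So UlmK is not produced.
Required activator UlmK is absent, so *sovY* is not transcribed.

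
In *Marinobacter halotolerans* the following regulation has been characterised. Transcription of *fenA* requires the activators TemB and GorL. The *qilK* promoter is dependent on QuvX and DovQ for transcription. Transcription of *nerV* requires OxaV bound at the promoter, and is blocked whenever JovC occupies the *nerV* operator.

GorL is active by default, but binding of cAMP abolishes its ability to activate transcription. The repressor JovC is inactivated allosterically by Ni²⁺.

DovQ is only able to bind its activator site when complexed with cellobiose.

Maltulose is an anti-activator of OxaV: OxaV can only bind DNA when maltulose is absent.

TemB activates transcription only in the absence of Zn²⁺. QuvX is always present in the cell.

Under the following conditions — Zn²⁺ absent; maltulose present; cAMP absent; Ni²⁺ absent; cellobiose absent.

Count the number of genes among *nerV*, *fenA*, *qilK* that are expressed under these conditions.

1

Maltulose is present, so OxaV is inactive.
Ni²⁺ is absent, so JovC is active.
With repressor JovC bound, *nerV* is not transcribed.
→ *nerV* is OFF.
Zn²⁺ is absent, so TemB is active.
cAMP is absent, so GorL is active.
No repressor is bound and TemB and GorL are active, so *fenA* is transcribed.
→ *fenA* is ON.
QuvX is produced constitutively and is active.
Cellobiose is absent, so DovQ is inactive.
Required activator DovQ is absent, so *qilK* is not transcribed.
→ *qilK* is OFF.
1 of the 3 genes is transcribed.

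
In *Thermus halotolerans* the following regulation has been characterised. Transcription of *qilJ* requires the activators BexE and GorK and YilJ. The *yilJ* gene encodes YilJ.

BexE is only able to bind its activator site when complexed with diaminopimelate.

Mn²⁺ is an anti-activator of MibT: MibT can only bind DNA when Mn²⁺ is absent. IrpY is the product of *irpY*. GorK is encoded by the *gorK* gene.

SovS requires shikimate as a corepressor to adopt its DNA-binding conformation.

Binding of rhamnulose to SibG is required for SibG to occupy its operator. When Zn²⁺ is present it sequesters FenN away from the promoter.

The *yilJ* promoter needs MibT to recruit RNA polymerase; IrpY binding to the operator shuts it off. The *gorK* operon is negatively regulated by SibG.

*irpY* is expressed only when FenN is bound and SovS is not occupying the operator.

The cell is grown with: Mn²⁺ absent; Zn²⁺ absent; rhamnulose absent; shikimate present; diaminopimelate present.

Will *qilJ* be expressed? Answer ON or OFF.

Diaminopimelate is present, so BexE is active.
Rhamnulose is absent, so SibG is inactive.
With no repressor bound, *gorK* is transcribed.
So GorK is produced and active.
Mn²⁺ is absent, so MibT is active.
Zn²⁺ is absent, so FenN is active.
Shikimate is present, so SovS is active.
With repressor SovS bound, *irpY* is not transcribed.
So IrpY is not produced.
No repressor is bound and MibT is active, so *yilJ* is transcribed.
So YilJ is produced and active.
No repressor is bound and BexE and GorK and YilJ are active, so *qilJ* is transcribed.

ON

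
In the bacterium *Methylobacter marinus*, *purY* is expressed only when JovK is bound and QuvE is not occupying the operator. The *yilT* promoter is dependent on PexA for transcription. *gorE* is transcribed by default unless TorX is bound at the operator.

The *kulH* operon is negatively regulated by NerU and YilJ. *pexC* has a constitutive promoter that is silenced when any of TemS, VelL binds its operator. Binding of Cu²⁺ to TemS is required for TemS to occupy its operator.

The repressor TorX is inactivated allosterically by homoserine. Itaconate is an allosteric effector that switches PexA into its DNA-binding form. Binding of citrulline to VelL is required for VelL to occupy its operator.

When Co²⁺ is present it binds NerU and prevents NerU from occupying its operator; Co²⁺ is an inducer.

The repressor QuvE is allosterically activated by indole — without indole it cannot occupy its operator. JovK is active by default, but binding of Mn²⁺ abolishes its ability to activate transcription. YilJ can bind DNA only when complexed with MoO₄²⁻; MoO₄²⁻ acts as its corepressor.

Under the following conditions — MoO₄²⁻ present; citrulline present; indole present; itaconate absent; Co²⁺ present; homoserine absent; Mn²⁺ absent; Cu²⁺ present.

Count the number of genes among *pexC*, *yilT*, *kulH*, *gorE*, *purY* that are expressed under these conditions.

Cu²⁺ is present, so TemS is active.
Citrulline is present, so VelL is active.
With repressor TemS bound, *pexC* is not transcribed.
→ *pexC* is OFF.
Itaconate is absent, so PexA is inactive.
Required activator PexA is absent, so *yilT* is not transcribed.
→ *yilT* is OFF.
Co²⁺ is present, so NerU is inactive.
MoO₄²⁻ is present, so YilJ is active.
With repressor YilJ bound, *kulH* is not transcribed.
→ *kulH* is OFF.
Homoserine is absent, so TorX is active.
With repressor TorX bound, *gorE* is not transcribed.
→ *gorE* is OFF.
Mn²⁺ is absent, so JovK is active.
Indole is present, so QuvE is active.
With repressor QuvE bound, *purY* is not transcribed.
→ *purY* is OFF.
0 of the 5 genes are transcribed.

0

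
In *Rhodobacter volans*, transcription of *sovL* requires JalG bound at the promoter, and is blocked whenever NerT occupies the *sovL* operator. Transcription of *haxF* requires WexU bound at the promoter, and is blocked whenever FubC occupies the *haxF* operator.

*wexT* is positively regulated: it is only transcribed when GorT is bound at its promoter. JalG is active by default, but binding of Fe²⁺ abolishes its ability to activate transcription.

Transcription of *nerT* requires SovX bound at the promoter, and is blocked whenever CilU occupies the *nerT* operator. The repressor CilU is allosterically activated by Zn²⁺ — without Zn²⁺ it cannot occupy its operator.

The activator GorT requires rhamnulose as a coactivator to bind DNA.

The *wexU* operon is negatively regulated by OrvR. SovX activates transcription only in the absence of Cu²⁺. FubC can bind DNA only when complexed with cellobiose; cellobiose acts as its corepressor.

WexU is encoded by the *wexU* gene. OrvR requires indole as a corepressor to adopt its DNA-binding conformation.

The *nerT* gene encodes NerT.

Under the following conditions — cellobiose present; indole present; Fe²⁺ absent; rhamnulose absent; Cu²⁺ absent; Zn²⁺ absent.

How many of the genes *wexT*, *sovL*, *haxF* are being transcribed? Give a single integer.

Rhamnulose is absent, so GorT is inactive.
Required activator GorT is absent, so *wexT* is not transcribed.
→ *wexT* is OFF.
Cu²⁺ is absent, so SovX is active.
Zn²⁺ is absent, so CilU is inactive.
No repressor is bound and SovX is active, so *nerT* is transcribed.
So NerT is produced and active.
Fe²⁺ is absent, so JalG is active.
With repressor NerT bound, *sovL* is not transcribed.
→ *sovL* is OFF.
Cellobiose is present, so FubC is active.
Indole is present, so OrvR is active.
With repressor OrvR bound, *wexU* is not transcribed.
So WexU is not produced.
With repressor FubC bound, *haxF* is not transcribed.
→ *haxF* is OFF.
0 of the 3 genes are transcribed.

0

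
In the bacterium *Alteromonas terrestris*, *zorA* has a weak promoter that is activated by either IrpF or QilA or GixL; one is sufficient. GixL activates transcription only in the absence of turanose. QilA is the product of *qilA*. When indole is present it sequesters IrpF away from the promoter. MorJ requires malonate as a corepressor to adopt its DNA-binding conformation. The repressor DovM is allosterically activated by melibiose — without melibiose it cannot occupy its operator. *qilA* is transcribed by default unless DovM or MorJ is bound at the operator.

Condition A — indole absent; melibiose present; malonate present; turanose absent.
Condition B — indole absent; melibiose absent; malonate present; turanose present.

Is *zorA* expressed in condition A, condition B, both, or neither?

both

Condition A:
Indole is absent, so IrpF is active.
Melibiose is present, so DovM is active.
Malonate is present, so MorJ is active.
With repressor DovM bound, *qilA* is not transcribed.
So QilA is not produced.
Turanose is absent, so GixL is active.
Activator IrpF is present, so *zorA* is transcribed.
→ *zorA* is ON in A.
Condition B:
Indole is absent, so IrpF is active.
Melibiose is absent, so DovM is inactive.
Malonate is present, so MorJ is active.
With repressor MorJ bound, *qilA* is not transcribed.
So QilA is not produced.
Turanose is present, so GixL is inactive.
Activator IrpF is present, so *zorA* is transcribed.
→ *zorA* is ON in B.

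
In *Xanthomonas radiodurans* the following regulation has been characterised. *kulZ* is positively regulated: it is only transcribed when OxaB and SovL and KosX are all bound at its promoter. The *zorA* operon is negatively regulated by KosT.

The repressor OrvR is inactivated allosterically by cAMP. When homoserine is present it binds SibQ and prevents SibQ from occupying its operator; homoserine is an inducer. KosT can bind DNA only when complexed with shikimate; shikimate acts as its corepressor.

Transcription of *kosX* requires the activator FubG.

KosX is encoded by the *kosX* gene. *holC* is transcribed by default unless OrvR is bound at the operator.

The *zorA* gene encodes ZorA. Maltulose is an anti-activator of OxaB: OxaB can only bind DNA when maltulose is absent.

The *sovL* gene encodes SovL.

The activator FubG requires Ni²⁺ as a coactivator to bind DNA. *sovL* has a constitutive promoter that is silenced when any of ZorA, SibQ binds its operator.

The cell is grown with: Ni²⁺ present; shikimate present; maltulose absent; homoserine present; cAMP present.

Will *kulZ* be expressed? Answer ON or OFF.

ON

Maltulose is absent, so OxaB is active.
Shikimate is present, so KosT is active.
With repressor KosT bound, *zorA* is not transcribed.
So ZorA is not produced.
Homoserine is present, so SibQ is inactive.
With no repressor bound, *sovL* is transcribed.
So SovL is produced and active.
Ni²⁺ is present, so FubG is active.
No repressor is bound and FubG is active, so *kosX* is transcribed.
So KosX is produced and active.
No repressor is bound and OxaB and SovL and KosX are active, so *kulZ* is transcribed.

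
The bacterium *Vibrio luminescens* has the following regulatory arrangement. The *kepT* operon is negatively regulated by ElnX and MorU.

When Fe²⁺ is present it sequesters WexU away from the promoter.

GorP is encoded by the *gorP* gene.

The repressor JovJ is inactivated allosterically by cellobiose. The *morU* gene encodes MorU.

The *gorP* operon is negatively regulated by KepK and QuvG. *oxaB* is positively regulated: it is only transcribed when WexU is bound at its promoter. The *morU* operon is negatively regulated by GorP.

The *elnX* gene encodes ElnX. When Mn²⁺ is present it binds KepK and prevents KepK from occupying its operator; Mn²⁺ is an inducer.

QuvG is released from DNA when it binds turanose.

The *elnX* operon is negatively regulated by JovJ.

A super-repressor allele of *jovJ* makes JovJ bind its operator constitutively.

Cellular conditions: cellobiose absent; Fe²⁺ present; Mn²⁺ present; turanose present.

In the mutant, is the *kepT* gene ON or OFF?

ON

JovJ is constitutively active in this strain.
With repressor JovJ bound, *elnX* is not transcribed.
So ElnX is not produced.
Mn²⁺ is present, so KepK is inactive.
Turanose is present, so QuvG is inactive.
With no repressor bound, *gorP* is transcribed.
So GorP is produced and active.
With repressor GorP bound, *morU* is not transcribed.
So MorU is not produced.
With no repressor bound, *kepT* is transcribed.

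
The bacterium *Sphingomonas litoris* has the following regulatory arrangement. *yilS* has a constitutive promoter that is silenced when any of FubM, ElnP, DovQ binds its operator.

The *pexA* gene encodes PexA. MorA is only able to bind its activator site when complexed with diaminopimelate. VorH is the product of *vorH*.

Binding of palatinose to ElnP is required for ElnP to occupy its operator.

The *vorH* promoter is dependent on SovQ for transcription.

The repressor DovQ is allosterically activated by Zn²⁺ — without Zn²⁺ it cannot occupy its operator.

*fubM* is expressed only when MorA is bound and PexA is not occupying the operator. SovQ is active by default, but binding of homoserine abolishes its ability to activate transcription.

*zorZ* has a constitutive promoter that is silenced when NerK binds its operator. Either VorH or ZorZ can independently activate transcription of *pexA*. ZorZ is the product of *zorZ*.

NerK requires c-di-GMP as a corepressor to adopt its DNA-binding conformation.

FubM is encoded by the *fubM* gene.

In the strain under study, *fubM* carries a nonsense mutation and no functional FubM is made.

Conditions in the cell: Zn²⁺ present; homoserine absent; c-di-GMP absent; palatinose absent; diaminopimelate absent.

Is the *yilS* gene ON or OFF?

FubM is non-functional in this strain, so it has no effect.
Palatinose is absent, so ElnP is inactive.
Zn²⁺ is present, so DovQ is active.
With repressor DovQ bound, *yilS* is not transcribed.

OFF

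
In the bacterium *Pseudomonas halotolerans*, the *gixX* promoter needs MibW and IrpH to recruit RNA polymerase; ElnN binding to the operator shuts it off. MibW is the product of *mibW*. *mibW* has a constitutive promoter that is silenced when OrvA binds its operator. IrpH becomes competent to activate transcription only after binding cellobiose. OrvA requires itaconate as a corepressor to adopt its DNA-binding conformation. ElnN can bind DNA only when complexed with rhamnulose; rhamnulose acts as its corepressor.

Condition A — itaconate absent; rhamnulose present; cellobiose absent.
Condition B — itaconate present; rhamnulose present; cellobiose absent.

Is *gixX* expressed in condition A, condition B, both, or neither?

Condition A:
Itaconate is absent, so OrvA is inactive.
With no repressor bound, *mibW* is transcribed.
So MibW is produced and active.
Rhamnulose is present, so ElnN is active.
Cellobiose is absent, so IrpH is inactive.
With repressor ElnN bound, *gixX* is not transcribed.
→ *gixX* is OFF in A.
Condition B:
Itaconate is present, so OrvA is active.
With repressor OrvA bound, *mibW* is not transcribed.
So MibW is not produced.
Rhamnulose is present, so ElnN is active.
Cellobiose is absent, so IrpH is inactive.
With repressor ElnN bound, *gixX* is not transcribed.
→ *gixX* is OFF in B.

neither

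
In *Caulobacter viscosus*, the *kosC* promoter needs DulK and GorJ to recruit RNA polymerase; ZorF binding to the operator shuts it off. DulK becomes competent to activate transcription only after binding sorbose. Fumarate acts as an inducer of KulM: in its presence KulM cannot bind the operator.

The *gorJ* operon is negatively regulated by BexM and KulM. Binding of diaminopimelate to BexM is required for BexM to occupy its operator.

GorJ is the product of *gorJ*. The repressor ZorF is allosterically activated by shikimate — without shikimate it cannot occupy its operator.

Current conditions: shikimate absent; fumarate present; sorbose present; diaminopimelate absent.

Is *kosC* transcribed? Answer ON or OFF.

Sorbose is present, so DulK is active.
Diaminopimelate is absent, so BexM is inactive.
Fumarate is present, so KulM is inactive.
With no repressor bound, *gorJ* is transcribed.
So GorJ is produced and active.
Shikimate is absent, so ZorF is inactive.
No repressor is bound and DulK and GorJ are active, so *kosC* is transcribed.

ON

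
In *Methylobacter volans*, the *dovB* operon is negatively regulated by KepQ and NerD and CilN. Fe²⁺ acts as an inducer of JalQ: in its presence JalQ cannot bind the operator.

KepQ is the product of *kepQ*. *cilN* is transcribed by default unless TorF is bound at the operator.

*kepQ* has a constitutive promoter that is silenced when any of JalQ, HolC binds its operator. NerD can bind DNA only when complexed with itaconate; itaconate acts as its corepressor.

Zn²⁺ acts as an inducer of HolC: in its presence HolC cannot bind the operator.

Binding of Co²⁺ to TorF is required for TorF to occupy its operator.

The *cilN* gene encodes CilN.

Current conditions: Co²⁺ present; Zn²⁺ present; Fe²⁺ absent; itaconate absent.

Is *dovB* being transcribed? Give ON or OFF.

Fe²⁺ is absent, so JalQ is active.
Zn²⁺ is present, so HolC is inactive.
With repressor JalQ bound, *kepQ* is not transcribed.
So KepQ is not produced.
Itaconate is absent, so NerD is inactive.
Co²⁺ is present, so TorF is active.
With repressor TorF bound, *cilN* is not transcribed.
So CilN is not produced.
With no repressor bound, *dovB* is transcribed.

ON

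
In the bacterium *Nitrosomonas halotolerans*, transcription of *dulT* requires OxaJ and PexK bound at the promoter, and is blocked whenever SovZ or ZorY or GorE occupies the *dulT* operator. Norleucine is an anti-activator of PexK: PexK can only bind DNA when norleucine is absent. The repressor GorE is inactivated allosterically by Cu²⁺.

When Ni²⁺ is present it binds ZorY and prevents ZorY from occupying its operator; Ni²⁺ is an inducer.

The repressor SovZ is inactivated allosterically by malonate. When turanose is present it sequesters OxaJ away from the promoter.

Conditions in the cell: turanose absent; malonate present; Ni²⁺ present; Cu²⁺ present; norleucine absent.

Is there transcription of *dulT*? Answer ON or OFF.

Turanose is absent, so OxaJ is active.
Norleucine is absent, so PexK is active.
Malonate is present, so SovZ is inactive.
Ni²⁺ is present, so ZorY is inactive.
Cu²⁺ is present, so GorE is inactive.
No repressor is bound and OxaJ and PexK are active, so *dulT* is transcribed.

ON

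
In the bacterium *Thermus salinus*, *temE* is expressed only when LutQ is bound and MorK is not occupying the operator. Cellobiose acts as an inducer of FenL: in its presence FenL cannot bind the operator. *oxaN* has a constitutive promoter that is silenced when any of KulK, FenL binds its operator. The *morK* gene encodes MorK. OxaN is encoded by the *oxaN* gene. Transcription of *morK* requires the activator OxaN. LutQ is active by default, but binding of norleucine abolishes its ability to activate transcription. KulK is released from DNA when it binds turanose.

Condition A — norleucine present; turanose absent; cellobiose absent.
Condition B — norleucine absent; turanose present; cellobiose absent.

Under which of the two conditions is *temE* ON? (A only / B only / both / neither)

B only

Condition A:
Norleucine is present, so LutQ is inactive.
Turanose is absent, so KulK is active.
Cellobiose is absent, so FenL is active.
With repressor KulK bound, *oxaN* is not transcribed.
So OxaN is not produced.
Required activator OxaN is absent, so *morK* is not transcribed.
So MorK is not produced.
Required activator LutQ is absent, so *temE* is not transcribed.
→ *temE* is OFF in A.
Condition B:
Norleucine is absent, so LutQ is active.
Turanose is present, so KulK is inactive.
Cellobiose is absent, so FenL is active.
With repressor FenL bound, *oxaN* is not transcribed.
So OxaN is not produced.
Required activator OxaN is absent, so *morK* is not transcribed.
So MorK is not produced.
No repressor is bound and LutQ is active, so *temE* is transcribed.
→ *temE* is ON in B.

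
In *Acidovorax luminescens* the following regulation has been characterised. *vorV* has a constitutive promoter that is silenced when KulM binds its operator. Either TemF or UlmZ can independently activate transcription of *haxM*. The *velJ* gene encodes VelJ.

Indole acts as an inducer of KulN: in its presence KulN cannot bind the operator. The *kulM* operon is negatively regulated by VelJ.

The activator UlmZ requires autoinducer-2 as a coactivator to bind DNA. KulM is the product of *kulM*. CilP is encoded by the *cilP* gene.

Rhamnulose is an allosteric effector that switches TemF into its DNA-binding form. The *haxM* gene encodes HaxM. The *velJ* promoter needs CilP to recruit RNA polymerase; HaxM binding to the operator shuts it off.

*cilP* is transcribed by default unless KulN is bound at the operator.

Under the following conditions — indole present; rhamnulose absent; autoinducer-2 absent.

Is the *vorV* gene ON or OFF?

Indole is present, so KulN is inactive.
With no repressor bound, *cilP* is transcribed.
So CilP is produced and active.
Rhamnulose is absent, so TemF is inactive.
Autoinducer-2 is absent, so UlmZ is inactive.
No activator is available at the *haxM* promoter, so *haxM* is not transcribed.
So HaxM is not produced.
No repressor is bound and CilP is active, so *velJ* is transcribed.
So VelJ is produced and active.
With repressor VelJ bound, *kulM* is not transcribed.
So KulM is not produced.
With no repressor bound, *vorV* is transcribed.

ON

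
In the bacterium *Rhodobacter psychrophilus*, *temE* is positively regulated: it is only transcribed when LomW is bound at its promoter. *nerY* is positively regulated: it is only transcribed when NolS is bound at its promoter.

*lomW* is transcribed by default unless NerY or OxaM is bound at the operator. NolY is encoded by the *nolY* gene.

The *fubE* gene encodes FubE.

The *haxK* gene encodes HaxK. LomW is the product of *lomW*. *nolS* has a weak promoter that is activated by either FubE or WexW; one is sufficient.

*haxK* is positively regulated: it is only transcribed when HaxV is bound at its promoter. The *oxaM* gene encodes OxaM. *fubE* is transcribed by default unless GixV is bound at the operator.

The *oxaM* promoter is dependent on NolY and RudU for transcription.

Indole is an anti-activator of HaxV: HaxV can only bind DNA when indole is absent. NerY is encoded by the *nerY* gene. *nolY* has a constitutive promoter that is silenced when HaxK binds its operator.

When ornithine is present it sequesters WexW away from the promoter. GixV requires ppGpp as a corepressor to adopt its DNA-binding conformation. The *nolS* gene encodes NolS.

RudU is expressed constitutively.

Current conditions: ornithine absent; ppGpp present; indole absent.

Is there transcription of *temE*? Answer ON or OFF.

OFF

ppGpp is present, so GixV is active.
With repressor GixV bound, *fubE* is not transcribed.
So FubE is not produced.
Ornithine is absent, so WexW is active.
Activator WexW is present, so *nolS* is transcribed.
So NolS is produced and active.
No repressor is bound and NolS is active, so *nerY* is transcribed.
So NerY is produced and active.
Indole is absent, so HaxV is active.
No repressor is bound and HaxV is active, so *haxK* is transcribed.
So HaxK is produced and active.
With repressor HaxK bound, *nolY* is not transcribed.
So NolY is not produced.
RudU is produced constitutively and is active.
Required activator NolY is absent, so *oxaM* is not transcribed.
So OxaM is not produced.
With repressor NerY bound, *lomW* is not transcribed.
So LomW is not produced.
Required activator LomW is absent, so *temE* is not transcribed.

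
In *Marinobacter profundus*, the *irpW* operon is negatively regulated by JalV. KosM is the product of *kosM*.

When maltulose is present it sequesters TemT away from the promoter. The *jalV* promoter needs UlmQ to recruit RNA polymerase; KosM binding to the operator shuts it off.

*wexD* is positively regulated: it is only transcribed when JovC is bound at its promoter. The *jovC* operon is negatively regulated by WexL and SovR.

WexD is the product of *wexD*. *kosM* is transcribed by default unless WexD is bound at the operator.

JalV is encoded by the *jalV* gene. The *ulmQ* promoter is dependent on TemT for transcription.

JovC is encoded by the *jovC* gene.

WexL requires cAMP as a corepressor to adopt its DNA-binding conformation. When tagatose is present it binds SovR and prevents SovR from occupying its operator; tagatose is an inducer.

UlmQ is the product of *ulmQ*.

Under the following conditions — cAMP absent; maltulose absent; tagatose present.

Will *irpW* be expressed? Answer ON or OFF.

OFF

cAMP is absent, so WexL is inactive.
Tagatose is present, so SovR is inactive.
With no repressor bound, *jovC* is transcribed.
So JovC is produced and active.
No repressor is bound and JovC is active, so *wexD* is transcribed.
So WexD is produced and active.
With repressor WexD bound, *kosM* is not transcribed.
So KosM is not produced.
Maltulose is absent, so TemT is active.
No repressor is bound and TemT is active, so *ulmQ* is transcribed.
So UlmQ is produced and active.
No repressor is bound and UlmQ is active, so *jalV* is transcribed.
So JalV is produced and active.
With repressor JalV bound, *irpW* is not transcribed.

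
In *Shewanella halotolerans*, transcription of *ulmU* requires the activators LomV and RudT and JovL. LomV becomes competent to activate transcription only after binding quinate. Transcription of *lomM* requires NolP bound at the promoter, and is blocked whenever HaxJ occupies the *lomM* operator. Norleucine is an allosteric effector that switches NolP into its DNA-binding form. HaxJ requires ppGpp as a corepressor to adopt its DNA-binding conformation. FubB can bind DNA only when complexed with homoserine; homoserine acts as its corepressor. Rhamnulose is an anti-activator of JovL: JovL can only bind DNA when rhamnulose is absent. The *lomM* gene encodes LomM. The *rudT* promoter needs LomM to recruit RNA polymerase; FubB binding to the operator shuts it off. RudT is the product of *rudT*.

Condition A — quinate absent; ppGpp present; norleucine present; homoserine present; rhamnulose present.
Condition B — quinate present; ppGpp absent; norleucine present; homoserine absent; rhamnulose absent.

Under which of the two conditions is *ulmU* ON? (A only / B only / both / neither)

Condition A:
Quinate is absent, so LomV is inactive.
ppGpp is present, so HaxJ is active.
Norleucine is present, so NolP is active.
With repressor HaxJ bound, *lomM* is not transcribed.
So LomM is not produced.
Homoserine is present, so FubB is active.
With repressor FubB bound, *rudT* is not transcribed.
So RudT is not produced.
Rhamnulose is present, so JovL is inactive.
Required activator LomV is absent, so *ulmU* is not transcribed.
→ *ulmU* is OFF in A.
Condition B:
Quinate is present, so LomV is active.
ppGpp is absent, so HaxJ is inactive.
Norleucine is present, so NolP is active.
No repressor is bound and NolP is active, so *lomM* is transcribed.
So LomM is produced and active.
Homoserine is absent, so FubB is inactive.
No repressor is bound and LomM is active, so *rudT* is transcribed.
So RudT is produced and active.
Rhamnulose is absent, so JovL is active.
No repressor is bound and LomV and RudT and JovL are active, so *ulmU* is transcribed.
→ *ulmU* is ON in B.

B only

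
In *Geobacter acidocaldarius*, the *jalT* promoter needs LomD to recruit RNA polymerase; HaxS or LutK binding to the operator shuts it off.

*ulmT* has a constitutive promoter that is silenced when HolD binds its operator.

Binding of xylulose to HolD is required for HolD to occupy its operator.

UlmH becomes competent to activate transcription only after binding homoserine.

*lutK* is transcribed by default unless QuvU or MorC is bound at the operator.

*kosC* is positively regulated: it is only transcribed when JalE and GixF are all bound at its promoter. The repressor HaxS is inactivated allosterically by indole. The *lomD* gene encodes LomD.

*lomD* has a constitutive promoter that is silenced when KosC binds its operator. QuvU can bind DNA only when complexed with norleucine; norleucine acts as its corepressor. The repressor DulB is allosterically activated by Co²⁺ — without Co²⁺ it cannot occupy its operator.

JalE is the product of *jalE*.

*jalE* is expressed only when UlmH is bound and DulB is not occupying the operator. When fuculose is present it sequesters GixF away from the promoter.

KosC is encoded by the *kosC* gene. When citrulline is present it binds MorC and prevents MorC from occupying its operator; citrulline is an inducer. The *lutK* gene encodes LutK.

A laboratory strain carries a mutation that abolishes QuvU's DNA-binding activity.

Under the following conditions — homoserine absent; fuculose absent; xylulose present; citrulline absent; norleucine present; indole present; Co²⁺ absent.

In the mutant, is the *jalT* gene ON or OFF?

ON

Indole is present, so HaxS is inactive.
QuvU is non-functional in this strain, so it has no effect.
Citrulline is absent, so MorC is active.
With repressor MorC bound, *lutK* is not transcribed.
So LutK is not produced.
Co²⁺ is absent, so DulB is inactive.
Homoserine is absent, so UlmH is inactive.
Required activator UlmH is absent, so *jalE* is not transcribed.
So JalE is not produced.
Fuculose is absent, so GixF is active.
Required activator JalE is absent, so *kosC* is not transcribed.
So KosC is not produced.
With no repressor bound, *lomD* is transcribed.
So LomD is produced and active.
No repressor is bound and LomD is active, so *jalT* is transcribed.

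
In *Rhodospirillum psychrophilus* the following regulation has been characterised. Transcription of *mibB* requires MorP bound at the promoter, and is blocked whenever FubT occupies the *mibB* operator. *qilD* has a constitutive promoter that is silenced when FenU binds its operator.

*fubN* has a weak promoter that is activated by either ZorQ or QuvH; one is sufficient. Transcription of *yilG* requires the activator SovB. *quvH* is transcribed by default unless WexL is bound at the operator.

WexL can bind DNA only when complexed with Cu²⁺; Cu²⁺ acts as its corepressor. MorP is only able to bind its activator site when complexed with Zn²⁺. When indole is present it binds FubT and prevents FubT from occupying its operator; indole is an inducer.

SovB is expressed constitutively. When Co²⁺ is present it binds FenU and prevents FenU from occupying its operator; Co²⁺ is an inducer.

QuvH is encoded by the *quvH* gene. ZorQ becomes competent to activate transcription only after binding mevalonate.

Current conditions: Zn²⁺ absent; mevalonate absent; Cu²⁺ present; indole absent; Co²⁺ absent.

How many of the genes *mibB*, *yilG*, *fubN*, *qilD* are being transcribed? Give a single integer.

Indole is absent, so FubT is active.
Zn²⁺ is absent, so MorP is inactive.
With repressor FubT bound, *mibB* is not transcribed.
→ *mibB* is OFF.
SovB is produced constitutively and is active.
No repressor is bound and SovB is active, so *yilG* is transcribed.
→ *yilG* is ON.
Mevalonate is absent, so ZorQ is inactive.
Cu²⁺ is present, so WexL is active.
With repressor WexL bound, *quvH* is not transcribed.
So QuvH is not produced.
No activator is available at the *fubN* promoter, so *fubN* is not transcribed.
→ *fubN* is OFF.
Co²⁺ is absent, so FenU is active.
With repressor FenU bound, *qilD* is not transcribed.
→ *qilD* is OFF.
1 of the 4 genes is transcribed.

1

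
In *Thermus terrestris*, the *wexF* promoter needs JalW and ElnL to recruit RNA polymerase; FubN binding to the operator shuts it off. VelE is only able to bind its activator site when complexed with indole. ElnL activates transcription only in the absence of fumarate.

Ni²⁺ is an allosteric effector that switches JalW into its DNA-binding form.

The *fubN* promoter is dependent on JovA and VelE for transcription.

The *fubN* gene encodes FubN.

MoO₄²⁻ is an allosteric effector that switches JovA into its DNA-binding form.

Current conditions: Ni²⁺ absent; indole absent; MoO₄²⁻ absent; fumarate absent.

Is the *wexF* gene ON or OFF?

Ni²⁺ is absent, so JalW is inactive.
Fumarate is absent, so ElnL is active.
MoO₄²⁻ is absent, so JovA is inactive.
Indole is absent, so VelE is inactive.
Required activator JovA is absent, so *fubN* is not transcribed.
So FubN is not produced.
Required activator JalW is absent, so *wexF* is not transcribed.

OFF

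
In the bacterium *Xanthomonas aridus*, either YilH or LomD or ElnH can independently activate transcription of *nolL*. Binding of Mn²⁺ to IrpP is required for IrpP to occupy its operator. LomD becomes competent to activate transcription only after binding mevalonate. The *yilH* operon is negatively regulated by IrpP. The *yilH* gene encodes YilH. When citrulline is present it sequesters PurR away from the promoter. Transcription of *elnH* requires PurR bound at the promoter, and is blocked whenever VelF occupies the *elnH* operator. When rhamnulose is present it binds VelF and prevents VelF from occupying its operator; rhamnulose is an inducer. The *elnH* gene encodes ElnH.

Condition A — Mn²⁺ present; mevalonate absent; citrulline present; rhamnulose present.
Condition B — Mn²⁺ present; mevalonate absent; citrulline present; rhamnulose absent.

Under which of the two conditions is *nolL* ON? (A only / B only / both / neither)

neither

Condition A:
Mn²⁺ is present, so IrpP is active.
With repressor IrpP bound, *yilH* is not transcribed.
So YilH is not produced.
Mevalonate is absent, so LomD is inactive.
Citrulline is present, so PurR is inactive.
Rhamnulose is present, so VelF is inactive.
Required activator PurR is absent, so *elnH* is not transcribed.
So ElnH is not produced.
No activator is available at the *nolL* promoter, so *nolL* is not transcribed.
→ *nolL* is OFF in A.
Condition B:
Mn²⁺ is present, so IrpP is active.
With repressor IrpP bound, *yilH* is not transcribed.
So YilH is not produced.
Mevalonate is absent, so LomD is inactive.
Citrulline is present, so PurR is inactive.
Rhamnulose is absent, so VelF is active.
With repressor VelF bound, *elnH* is not transcribed.
So ElnH is not produced.
No activator is available at the *nolL* promoter, so *nolL* is not transcribed.
→ *nolL* is OFF in B.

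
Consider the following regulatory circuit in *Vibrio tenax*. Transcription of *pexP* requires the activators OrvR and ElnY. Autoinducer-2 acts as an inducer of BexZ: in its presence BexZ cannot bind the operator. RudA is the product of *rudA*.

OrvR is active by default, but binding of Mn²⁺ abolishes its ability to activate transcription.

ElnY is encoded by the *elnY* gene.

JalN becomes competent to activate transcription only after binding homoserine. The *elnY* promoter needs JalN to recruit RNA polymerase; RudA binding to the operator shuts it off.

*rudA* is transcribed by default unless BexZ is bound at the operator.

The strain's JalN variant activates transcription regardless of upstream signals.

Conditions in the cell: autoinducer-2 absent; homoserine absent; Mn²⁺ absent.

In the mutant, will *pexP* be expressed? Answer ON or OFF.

ON

Mn²⁺ is absent, so OrvR is active.
Autoinducer-2 is absent, so BexZ is active.
With repressor BexZ bound, *rudA* is not transcribed.
So RudA is not produced.
JalN is constitutively active in this strain.
No repressor is bound and JalN is active, so *elnY* is transcribed.
So ElnY is produced and active.
No repressor is bound and OrvR and ElnY are active, so *pexP* is transcribed.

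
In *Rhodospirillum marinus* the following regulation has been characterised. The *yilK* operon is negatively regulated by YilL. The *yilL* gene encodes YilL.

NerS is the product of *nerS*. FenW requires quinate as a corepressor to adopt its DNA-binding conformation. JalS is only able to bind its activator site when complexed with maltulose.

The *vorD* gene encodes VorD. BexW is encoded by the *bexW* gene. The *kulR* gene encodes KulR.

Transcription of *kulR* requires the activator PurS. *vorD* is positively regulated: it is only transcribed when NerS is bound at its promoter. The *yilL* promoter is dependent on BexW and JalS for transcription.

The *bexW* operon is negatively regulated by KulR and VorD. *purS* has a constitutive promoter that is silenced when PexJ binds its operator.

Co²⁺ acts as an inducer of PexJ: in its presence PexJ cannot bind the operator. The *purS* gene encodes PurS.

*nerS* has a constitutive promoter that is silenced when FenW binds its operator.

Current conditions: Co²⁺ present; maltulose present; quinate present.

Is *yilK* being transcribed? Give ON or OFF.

Co²⁺ is present, so PexJ is inactive.
With no repressor bound, *purS* is transcribed.
So PurS is produced and active.
No repressor is bound and PurS is active, so *kulR* is transcribed.
So KulR is produced and active.
Quinate is present, so FenW is active.
With repressor FenW bound, *nerS* is not transcribed.
So NerS is not produced.
Required activator NerS is absent, so *vorD* is not transcribed.
So VorD is not produced.
With repressor KulR bound, *bexW* is not transcribed.
So BexW is not produced.
Maltulose is present, so JalS is active.
Required activator BexW is absent, so *yilL* is not transcribed.
So YilL is not produced.
With no repressor bound, *yilK* is transcribed.

ON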